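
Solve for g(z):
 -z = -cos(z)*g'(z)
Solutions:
 g(z) = C1 + Integral(z/cos(z), z)


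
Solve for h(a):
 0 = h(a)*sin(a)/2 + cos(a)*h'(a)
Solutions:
 h(a) = C1*sqrt(cos(a))


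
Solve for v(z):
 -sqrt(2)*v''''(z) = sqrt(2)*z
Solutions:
 v(z) = C1 + C2*z + C3*z^2 + C4*z^3 - z^5/120


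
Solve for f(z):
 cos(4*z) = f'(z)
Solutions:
 f(z) = C1 + sin(4*z)/4


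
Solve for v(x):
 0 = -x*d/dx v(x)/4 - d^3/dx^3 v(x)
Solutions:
 v(x) = C1 + Integral(C2*airyai(-2^(1/3)*x/2) + C3*airybi(-2^(1/3)*x/2), x)


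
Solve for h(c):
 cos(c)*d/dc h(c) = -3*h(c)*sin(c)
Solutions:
 h(c) = C1*cos(c)^3


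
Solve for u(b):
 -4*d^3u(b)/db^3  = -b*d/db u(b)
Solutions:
 u(b) = C1 + Integral(C2*airyai(2^(1/3)*b/2) + C3*airybi(2^(1/3)*b/2), b)


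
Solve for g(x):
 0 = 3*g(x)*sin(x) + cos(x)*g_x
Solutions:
 g(x) = C1*cos(x)^3


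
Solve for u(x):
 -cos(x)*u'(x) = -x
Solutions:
 u(x) = C1 + Integral(x/cos(x), x)


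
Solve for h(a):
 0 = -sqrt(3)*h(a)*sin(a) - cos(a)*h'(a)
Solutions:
 h(a) = C1*cos(a)^(sqrt(3))


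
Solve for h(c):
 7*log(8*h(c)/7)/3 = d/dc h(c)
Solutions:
 -3*Integral(1/(log(_y) - log(7) + 3*log(2)), (_y, h(c)))/7 = C1 - c


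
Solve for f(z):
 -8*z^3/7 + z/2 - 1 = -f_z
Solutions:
 f(z) = C1 + 2*z^4/7 - z^2/4 + z


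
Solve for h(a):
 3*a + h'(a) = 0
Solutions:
 h(a) = C1 - 3*a^2/2


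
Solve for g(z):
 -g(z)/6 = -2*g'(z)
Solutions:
 g(z) = C1*exp(z/12)


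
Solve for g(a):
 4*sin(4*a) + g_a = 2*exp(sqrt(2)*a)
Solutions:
 g(a) = C1 + sqrt(2)*exp(sqrt(2)*a) + cos(4*a)


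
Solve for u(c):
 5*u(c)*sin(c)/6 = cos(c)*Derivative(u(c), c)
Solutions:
 u(c) = C1/cos(c)^(5/6)


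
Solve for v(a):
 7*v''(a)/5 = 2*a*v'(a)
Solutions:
 v(a) = C1 + C2*erfi(sqrt(35)*a/7)


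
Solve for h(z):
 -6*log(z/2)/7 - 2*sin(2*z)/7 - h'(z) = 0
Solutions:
 h(z) = C1 - 6*z*log(z)/7 + 6*z*log(2)/7 + 6*z/7 + cos(2*z)/7


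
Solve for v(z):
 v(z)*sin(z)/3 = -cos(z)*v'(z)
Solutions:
 v(z) = C1*cos(z)^(1/3)


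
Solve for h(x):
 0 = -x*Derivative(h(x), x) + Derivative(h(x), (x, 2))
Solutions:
 h(x) = C1 + C2*erfi(sqrt(2)*x/2)


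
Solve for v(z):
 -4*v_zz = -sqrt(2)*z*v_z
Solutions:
 v(z) = C1 + C2*erfi(2^(3/4)*z/4)


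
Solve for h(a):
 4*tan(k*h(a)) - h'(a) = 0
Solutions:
 h(a) = Piecewise((-asin(exp(C1*k + 4*a*k))/k + pi/k, Ne(k, 0)), (nan, True))
 h(a) = Piecewise((asin(exp(C1*k + 4*a*k))/k, Ne(k, 0)), (nan, True))


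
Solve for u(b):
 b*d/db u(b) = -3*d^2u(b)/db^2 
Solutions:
 u(b) = C1 + C2*erf(sqrt(6)*b/6)


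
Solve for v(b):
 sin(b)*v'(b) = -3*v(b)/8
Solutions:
 v(b) = C1*(cos(b) + 1)^(3/16)/(cos(b) - 1)^(3/16)


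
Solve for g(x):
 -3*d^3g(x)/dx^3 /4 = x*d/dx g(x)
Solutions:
 g(x) = C1 + Integral(C2*airyai(-6^(2/3)*x/3) + C3*airybi(-6^(2/3)*x/3), x)


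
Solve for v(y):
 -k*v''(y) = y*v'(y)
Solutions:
 v(y) = C1 + C2*sqrt(k)*erf(sqrt(2)*y*sqrt(1/k)/2)


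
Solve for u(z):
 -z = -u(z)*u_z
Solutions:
 u(z) = -sqrt(C1 + z^2)
 u(z) = sqrt(C1 + z^2)


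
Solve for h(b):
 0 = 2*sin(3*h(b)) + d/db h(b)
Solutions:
 h(b) = -acos((-C1 - exp(12*b))/(C1 - exp(12*b)))/3 + 2*pi/3
 h(b) = acos((-C1 - exp(12*b))/(C1 - exp(12*b)))/3


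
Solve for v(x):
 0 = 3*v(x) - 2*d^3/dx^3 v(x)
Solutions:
 v(x) = C3*exp(2^(2/3)*3^(1/3)*x/2) + (C1*sin(2^(2/3)*3^(5/6)*x/4) + C2*cos(2^(2/3)*3^(5/6)*x/4))*exp(-2^(2/3)*3^(1/3)*x/4)


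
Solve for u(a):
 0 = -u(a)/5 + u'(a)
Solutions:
 u(a) = C1*exp(a/5)


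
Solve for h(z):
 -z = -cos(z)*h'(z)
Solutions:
 h(z) = C1 + Integral(z/cos(z), z)


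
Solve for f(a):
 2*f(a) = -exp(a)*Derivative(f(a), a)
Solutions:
 f(a) = C1*exp(2*exp(-a))


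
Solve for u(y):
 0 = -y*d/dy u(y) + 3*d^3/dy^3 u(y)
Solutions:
 u(y) = C1 + Integral(C2*airyai(3^(2/3)*y/3) + C3*airybi(3^(2/3)*y/3), y)


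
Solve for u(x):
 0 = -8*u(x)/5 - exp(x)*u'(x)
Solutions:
 u(x) = C1*exp(8*exp(-x)/5)


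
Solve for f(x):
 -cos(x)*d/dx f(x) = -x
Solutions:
 f(x) = C1 + Integral(x/cos(x), x)


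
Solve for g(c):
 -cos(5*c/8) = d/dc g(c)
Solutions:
 g(c) = C1 - 8*sin(5*c/8)/5


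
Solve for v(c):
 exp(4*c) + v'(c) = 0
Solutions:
 v(c) = C1 - exp(4*c)/4


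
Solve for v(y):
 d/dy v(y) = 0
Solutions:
 v(y) = C1


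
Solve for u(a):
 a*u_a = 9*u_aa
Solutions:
 u(a) = C1 + C2*erfi(sqrt(2)*a/6)


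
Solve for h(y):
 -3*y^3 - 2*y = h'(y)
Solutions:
 h(y) = C1 - 3*y^4/4 - y^2


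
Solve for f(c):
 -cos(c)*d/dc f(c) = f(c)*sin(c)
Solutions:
 f(c) = C1*cos(c)


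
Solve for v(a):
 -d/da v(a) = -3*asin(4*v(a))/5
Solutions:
 Integral(1/asin(4*_y), (_y, v(a))) = C1 + 3*a/5


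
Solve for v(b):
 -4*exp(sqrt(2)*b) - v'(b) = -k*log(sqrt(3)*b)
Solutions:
 v(b) = C1 + b*k*log(b) + b*k*(-1 + log(3)/2) - 2*sqrt(2)*exp(sqrt(2)*b)


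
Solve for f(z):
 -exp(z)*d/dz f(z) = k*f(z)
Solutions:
 f(z) = C1*exp(k*exp(-z))


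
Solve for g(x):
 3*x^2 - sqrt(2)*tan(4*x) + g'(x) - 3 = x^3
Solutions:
 g(x) = C1 + x^4/4 - x^3 + 3*x - sqrt(2)*log(cos(4*x))/4


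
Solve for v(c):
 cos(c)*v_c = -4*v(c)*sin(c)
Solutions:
 v(c) = C1*cos(c)^4


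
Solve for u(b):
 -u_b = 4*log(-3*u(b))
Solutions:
 Integral(1/(log(-_y) + log(3)), (_y, u(b)))/4 = C1 - b


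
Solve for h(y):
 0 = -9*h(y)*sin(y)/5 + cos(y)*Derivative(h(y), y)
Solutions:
 h(y) = C1/cos(y)^(9/5)


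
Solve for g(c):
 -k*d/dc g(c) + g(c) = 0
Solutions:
 g(c) = C1*exp(c/k)


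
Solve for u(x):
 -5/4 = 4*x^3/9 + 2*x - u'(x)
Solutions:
 u(x) = C1 + x^4/9 + x^2 + 5*x/4


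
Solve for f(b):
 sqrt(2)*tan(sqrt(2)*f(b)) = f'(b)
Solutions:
 f(b) = sqrt(2)*(pi - asin(C1*exp(2*b)))/2
 f(b) = sqrt(2)*asin(C1*exp(2*b))/2


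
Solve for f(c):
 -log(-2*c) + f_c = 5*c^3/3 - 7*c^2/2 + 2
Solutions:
 f(c) = C1 + 5*c^4/12 - 7*c^3/6 + c*log(-c) + c*(log(2) + 1)


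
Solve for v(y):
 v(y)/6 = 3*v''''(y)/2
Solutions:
 v(y) = C1*exp(-sqrt(3)*y/3) + C2*exp(sqrt(3)*y/3) + C3*sin(sqrt(3)*y/3) + C4*cos(sqrt(3)*y/3)


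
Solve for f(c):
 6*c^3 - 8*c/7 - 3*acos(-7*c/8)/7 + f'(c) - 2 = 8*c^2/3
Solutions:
 f(c) = C1 - 3*c^4/2 + 8*c^3/9 + 4*c^2/7 + 3*c*acos(-7*c/8)/7 + 2*c + 3*sqrt(64 - 49*c^2)/49


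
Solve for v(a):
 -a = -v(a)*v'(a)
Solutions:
 v(a) = -sqrt(C1 + a^2)
 v(a) = sqrt(C1 + a^2)


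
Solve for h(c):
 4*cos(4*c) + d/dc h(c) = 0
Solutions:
 h(c) = C1 - sin(4*c)


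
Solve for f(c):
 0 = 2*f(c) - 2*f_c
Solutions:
 f(c) = C1*exp(c)


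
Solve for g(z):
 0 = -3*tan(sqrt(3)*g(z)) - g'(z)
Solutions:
 g(z) = sqrt(3)*(pi - asin(C1*exp(-3*sqrt(3)*z)))/3
 g(z) = sqrt(3)*asin(C1*exp(-3*sqrt(3)*z))/3


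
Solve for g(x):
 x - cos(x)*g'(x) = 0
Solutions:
 g(x) = C1 + Integral(x/cos(x), x)


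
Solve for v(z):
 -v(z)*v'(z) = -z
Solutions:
 v(z) = -sqrt(C1 + z^2)
 v(z) = sqrt(C1 + z^2)


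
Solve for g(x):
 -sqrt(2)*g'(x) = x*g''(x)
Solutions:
 g(x) = C1 + C2*x^(1 - sqrt(2))


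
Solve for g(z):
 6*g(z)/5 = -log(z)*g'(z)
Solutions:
 g(z) = C1*exp(-6*li(z)/5)


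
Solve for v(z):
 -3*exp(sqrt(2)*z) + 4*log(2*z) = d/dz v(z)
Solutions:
 v(z) = C1 + 4*z*log(z) + 4*z*(-1 + log(2)) - 3*sqrt(2)*exp(sqrt(2)*z)/2


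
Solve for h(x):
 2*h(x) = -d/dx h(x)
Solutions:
 h(x) = C1*exp(-2*x)


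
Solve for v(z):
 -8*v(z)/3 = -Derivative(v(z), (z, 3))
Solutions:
 v(z) = C3*exp(2*3^(2/3)*z/3) + (C1*sin(3^(1/6)*z) + C2*cos(3^(1/6)*z))*exp(-3^(2/3)*z/3)


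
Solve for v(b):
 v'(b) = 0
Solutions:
 v(b) = C1


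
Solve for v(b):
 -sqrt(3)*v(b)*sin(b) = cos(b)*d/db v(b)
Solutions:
 v(b) = C1*cos(b)^(sqrt(3))


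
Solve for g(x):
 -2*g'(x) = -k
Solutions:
 g(x) = C1 + k*x/2


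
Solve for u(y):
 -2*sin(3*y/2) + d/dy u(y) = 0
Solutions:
 u(y) = C1 - 4*cos(3*y/2)/3


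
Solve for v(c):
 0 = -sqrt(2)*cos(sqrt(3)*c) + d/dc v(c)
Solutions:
 v(c) = C1 + sqrt(6)*sin(sqrt(3)*c)/3


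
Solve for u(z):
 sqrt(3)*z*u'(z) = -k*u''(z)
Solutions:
 u(z) = C1 + C2*sqrt(k)*erf(sqrt(2)*3^(1/4)*z*sqrt(1/k)/2)


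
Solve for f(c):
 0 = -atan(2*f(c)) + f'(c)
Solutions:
 Integral(1/atan(2*_y), (_y, f(c))) = C1 + c


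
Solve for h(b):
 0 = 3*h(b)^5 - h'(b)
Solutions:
 h(b) = -(-1/(C1 + 12*b))^(1/4)
 h(b) = (-1/(C1 + 12*b))^(1/4)
 h(b) = -I*(-1/(C1 + 12*b))^(1/4)
 h(b) = I*(-1/(C1 + 12*b))^(1/4)


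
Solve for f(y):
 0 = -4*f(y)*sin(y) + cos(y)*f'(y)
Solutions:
 f(y) = C1/cos(y)^4


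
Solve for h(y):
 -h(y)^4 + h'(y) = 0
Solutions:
 h(y) = (-1/(C1 + 3*y))^(1/3)
 h(y) = (-1/(C1 + y))^(1/3)*(-3^(2/3) - 3*3^(1/6)*I)/6
 h(y) = (-1/(C1 + y))^(1/3)*(-3^(2/3) + 3*3^(1/6)*I)/6


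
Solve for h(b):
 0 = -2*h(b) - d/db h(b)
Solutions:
 h(b) = C1*exp(-2*b)


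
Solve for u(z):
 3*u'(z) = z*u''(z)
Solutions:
 u(z) = C1 + C2*z^4


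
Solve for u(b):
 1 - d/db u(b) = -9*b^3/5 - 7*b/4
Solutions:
 u(b) = C1 + 9*b^4/20 + 7*b^2/8 + b


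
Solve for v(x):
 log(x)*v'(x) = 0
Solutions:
 v(x) = C1


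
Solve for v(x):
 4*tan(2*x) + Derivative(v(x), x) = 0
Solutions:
 v(x) = C1 + 2*log(cos(2*x))


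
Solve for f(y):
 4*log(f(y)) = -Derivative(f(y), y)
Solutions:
 li(f(y)) = C1 - 4*y


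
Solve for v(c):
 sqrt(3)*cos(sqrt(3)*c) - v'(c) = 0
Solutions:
 v(c) = C1 + sin(sqrt(3)*c)


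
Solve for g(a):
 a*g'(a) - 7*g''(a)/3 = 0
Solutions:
 g(a) = C1 + C2*erfi(sqrt(42)*a/14)


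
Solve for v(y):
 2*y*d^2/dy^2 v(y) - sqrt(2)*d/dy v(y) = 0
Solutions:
 v(y) = C1 + C2*y^(sqrt(2)/2 + 1)


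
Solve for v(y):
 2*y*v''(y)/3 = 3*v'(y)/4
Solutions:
 v(y) = C1 + C2*y^(17/8)


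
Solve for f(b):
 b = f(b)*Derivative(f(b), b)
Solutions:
 f(b) = -sqrt(C1 + b^2)
 f(b) = sqrt(C1 + b^2)


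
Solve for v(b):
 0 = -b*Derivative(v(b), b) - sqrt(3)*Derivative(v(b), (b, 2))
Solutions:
 v(b) = C1 + C2*erf(sqrt(2)*3^(3/4)*b/6)


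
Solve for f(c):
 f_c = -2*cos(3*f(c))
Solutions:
 f(c) = -asin((C1 + exp(12*c))/(C1 - exp(12*c)))/3 + pi/3
 f(c) = asin((C1 + exp(12*c))/(C1 - exp(12*c)))/3


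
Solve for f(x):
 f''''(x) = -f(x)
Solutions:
 f(x) = (C1*sin(sqrt(2)*x/2) + C2*cos(sqrt(2)*x/2))*exp(-sqrt(2)*x/2) + (C3*sin(sqrt(2)*x/2) + C4*cos(sqrt(2)*x/2))*exp(sqrt(2)*x/2)


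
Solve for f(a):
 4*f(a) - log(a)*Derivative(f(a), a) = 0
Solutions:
 f(a) = C1*exp(4*li(a))


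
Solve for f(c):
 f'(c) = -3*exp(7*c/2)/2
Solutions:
 f(c) = C1 - 3*exp(7*c/2)/7


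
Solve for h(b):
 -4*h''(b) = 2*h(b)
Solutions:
 h(b) = C1*sin(sqrt(2)*b/2) + C2*cos(sqrt(2)*b/2)


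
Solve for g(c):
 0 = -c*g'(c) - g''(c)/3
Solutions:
 g(c) = C1 + C2*erf(sqrt(6)*c/2)


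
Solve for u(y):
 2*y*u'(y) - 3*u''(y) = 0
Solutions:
 u(y) = C1 + C2*erfi(sqrt(3)*y/3)


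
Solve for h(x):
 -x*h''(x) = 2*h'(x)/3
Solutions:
 h(x) = C1 + C2*x^(1/3)


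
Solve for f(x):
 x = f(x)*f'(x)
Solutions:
 f(x) = -sqrt(C1 + x^2)
 f(x) = sqrt(C1 + x^2)


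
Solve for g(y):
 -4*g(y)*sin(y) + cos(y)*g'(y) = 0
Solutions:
 g(y) = C1/cos(y)^4


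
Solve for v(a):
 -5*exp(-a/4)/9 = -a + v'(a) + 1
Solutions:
 v(a) = C1 + a^2/2 - a + 20*exp(-a/4)/9


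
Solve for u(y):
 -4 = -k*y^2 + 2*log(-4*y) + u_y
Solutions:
 u(y) = C1 + k*y^3/3 - 2*y*log(-y) + 2*y*(-2*log(2) - 1)


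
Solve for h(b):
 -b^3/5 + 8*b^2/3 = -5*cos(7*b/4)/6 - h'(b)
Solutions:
 h(b) = C1 + b^4/20 - 8*b^3/9 - 10*sin(7*b/4)/21


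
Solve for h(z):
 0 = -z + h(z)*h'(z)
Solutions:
 h(z) = -sqrt(C1 + z^2)
 h(z) = sqrt(C1 + z^2)


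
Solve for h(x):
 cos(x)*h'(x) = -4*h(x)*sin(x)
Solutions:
 h(x) = C1*cos(x)^4


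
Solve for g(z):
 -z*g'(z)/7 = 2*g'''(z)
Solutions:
 g(z) = C1 + Integral(C2*airyai(-14^(2/3)*z/14) + C3*airybi(-14^(2/3)*z/14), z)


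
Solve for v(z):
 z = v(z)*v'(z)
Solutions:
 v(z) = -sqrt(C1 + z^2)
 v(z) = sqrt(C1 + z^2)


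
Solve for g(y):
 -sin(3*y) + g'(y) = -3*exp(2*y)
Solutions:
 g(y) = C1 - 3*exp(2*y)/2 - cos(3*y)/3


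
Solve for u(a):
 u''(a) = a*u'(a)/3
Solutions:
 u(a) = C1 + C2*erfi(sqrt(6)*a/6)


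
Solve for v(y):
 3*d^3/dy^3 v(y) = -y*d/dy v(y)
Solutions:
 v(y) = C1 + Integral(C2*airyai(-3^(2/3)*y/3) + C3*airybi(-3^(2/3)*y/3), y)


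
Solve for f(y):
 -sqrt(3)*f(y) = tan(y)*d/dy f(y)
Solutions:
 f(y) = C1/sin(y)^(sqrt(3))


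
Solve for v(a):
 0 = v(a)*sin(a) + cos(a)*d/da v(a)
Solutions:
 v(a) = C1*cos(a)


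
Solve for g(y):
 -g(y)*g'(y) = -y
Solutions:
 g(y) = -sqrt(C1 + y^2)
 g(y) = sqrt(C1 + y^2)


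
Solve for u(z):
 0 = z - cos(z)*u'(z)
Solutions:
 u(z) = C1 + Integral(z/cos(z), z)


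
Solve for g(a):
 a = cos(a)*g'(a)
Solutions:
 g(a) = C1 + Integral(a/cos(a), a)


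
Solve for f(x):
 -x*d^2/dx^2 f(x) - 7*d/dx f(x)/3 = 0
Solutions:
 f(x) = C1 + C2/x^(4/3)


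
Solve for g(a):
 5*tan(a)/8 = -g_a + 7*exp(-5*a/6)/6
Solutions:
 g(a) = C1 - 5*log(tan(a)^2 + 1)/16 - 7*exp(-5*a/6)/5


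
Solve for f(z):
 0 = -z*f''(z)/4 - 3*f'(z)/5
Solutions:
 f(z) = C1 + C2/z^(7/5)


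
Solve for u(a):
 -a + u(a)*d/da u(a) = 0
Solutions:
 u(a) = -sqrt(C1 + a^2)
 u(a) = sqrt(C1 + a^2)


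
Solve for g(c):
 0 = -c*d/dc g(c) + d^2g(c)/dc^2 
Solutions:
 g(c) = C1 + C2*erfi(sqrt(2)*c/2)


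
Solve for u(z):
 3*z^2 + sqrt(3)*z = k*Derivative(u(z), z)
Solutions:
 u(z) = C1 + z^3/k + sqrt(3)*z^2/(2*k)


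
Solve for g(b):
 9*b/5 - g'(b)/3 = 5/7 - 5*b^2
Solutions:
 g(b) = C1 + 5*b^3 + 27*b^2/10 - 15*b/7


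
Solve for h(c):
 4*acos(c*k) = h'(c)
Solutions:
 h(c) = C1 + 4*Piecewise((c*acos(c*k) - sqrt(-c^2*k^2 + 1)/k, Ne(k, 0)), (pi*c/2, True))


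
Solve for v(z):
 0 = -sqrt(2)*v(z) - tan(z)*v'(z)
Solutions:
 v(z) = C1/sin(z)^(sqrt(2))


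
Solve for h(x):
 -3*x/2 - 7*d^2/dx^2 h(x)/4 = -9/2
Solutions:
 h(x) = C1 + C2*x - x^3/7 + 9*x^2/7


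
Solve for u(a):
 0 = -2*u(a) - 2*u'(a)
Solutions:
 u(a) = C1*exp(-a)


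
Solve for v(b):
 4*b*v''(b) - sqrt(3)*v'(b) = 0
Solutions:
 v(b) = C1 + C2*b^(sqrt(3)/4 + 1)


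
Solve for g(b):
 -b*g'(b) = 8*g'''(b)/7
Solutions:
 g(b) = C1 + Integral(C2*airyai(-7^(1/3)*b/2) + C3*airybi(-7^(1/3)*b/2), b)


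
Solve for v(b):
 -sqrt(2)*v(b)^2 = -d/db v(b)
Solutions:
 v(b) = -1/(C1 + sqrt(2)*b)


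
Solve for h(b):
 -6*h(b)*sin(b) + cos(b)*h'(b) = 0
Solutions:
 h(b) = C1/cos(b)^6


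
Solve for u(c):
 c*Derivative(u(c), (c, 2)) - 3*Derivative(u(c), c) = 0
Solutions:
 u(c) = C1 + C2*c^4


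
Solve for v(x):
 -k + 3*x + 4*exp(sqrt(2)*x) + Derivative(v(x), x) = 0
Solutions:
 v(x) = C1 + k*x - 3*x^2/2 - 2*sqrt(2)*exp(sqrt(2)*x)


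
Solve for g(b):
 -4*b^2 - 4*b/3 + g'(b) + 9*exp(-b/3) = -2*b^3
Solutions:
 g(b) = C1 - b^4/2 + 4*b^3/3 + 2*b^2/3 + 27*exp(-b/3)


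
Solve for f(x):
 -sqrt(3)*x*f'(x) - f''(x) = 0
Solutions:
 f(x) = C1 + C2*erf(sqrt(2)*3^(1/4)*x/2)


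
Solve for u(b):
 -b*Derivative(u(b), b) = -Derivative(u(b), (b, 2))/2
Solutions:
 u(b) = C1 + C2*erfi(b)


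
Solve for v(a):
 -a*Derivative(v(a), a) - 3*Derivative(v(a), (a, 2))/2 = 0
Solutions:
 v(a) = C1 + C2*erf(sqrt(3)*a/3)


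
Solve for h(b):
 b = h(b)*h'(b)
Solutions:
 h(b) = -sqrt(C1 + b^2)
 h(b) = sqrt(C1 + b^2)


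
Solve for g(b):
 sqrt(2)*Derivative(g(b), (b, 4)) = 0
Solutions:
 g(b) = C1 + C2*b + C3*b^2 + C4*b^3


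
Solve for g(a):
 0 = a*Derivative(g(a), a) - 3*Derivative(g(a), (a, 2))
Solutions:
 g(a) = C1 + C2*erfi(sqrt(6)*a/6)


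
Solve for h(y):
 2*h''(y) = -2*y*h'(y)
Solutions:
 h(y) = C1 + C2*erf(sqrt(2)*y/2)


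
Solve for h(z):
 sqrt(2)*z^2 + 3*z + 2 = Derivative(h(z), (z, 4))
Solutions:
 h(z) = C1 + C2*z + C3*z^2 + C4*z^3 + sqrt(2)*z^6/360 + z^5/40 + z^4/12


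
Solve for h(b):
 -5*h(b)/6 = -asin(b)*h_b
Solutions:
 h(b) = C1*exp(5*Integral(1/asin(b), b)/6)


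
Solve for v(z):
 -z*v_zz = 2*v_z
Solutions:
 v(z) = C1 + C2/z


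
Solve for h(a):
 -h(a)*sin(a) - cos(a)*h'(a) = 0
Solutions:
 h(a) = C1*cos(a)


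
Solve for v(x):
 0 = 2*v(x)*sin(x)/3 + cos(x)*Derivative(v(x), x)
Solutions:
 v(x) = C1*cos(x)^(2/3)


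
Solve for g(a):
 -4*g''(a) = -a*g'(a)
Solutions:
 g(a) = C1 + C2*erfi(sqrt(2)*a/4)


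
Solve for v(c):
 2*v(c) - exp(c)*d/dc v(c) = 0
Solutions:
 v(c) = C1*exp(-2*exp(-c))


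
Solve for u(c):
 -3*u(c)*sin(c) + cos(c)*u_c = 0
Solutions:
 u(c) = C1/cos(c)^3


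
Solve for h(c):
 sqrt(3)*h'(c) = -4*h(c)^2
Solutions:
 h(c) = 3/(C1 + 4*sqrt(3)*c)


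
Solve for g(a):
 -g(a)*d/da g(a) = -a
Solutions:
 g(a) = -sqrt(C1 + a^2)
 g(a) = sqrt(C1 + a^2)


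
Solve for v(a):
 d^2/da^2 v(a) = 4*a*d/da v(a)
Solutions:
 v(a) = C1 + C2*erfi(sqrt(2)*a)


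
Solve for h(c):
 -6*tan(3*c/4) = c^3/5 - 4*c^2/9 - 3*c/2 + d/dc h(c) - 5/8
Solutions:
 h(c) = C1 - c^4/20 + 4*c^3/27 + 3*c^2/4 + 5*c/8 + 8*log(cos(3*c/4))


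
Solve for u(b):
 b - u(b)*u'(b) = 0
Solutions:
 u(b) = -sqrt(C1 + b^2)
 u(b) = sqrt(C1 + b^2)


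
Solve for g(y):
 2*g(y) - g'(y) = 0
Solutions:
 g(y) = C1*exp(2*y)


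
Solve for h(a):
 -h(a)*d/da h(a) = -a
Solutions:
 h(a) = -sqrt(C1 + a^2)
 h(a) = sqrt(C1 + a^2)


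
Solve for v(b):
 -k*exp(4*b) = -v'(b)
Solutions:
 v(b) = C1 + k*exp(4*b)/4


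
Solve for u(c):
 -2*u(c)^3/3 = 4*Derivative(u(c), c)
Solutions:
 u(c) = -sqrt(3)*sqrt(-1/(C1 - c))
 u(c) = sqrt(3)*sqrt(-1/(C1 - c))


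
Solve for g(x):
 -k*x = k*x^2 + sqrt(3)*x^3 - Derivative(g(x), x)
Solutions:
 g(x) = C1 + k*x^3/3 + k*x^2/2 + sqrt(3)*x^4/4


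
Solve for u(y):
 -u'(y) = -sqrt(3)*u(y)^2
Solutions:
 u(y) = -1/(C1 + sqrt(3)*y)


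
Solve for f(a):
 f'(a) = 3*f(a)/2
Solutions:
 f(a) = C1*exp(3*a/2)


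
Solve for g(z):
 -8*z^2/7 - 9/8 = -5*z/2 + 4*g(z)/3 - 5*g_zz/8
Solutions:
 g(z) = C1*exp(-4*sqrt(30)*z/15) + C2*exp(4*sqrt(30)*z/15) - 6*z^2/7 + 15*z/8 - 369/224


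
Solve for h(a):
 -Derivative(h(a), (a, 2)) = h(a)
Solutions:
 h(a) = C1*sin(a) + C2*cos(a)


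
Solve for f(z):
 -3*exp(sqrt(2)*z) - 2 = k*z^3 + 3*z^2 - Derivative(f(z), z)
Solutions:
 f(z) = C1 + k*z^4/4 + z^3 + 2*z + 3*sqrt(2)*exp(sqrt(2)*z)/2


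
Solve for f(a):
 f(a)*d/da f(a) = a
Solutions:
 f(a) = -sqrt(C1 + a^2)
 f(a) = sqrt(C1 + a^2)


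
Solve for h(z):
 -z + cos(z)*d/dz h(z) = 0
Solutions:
 h(z) = C1 + Integral(z/cos(z), z)


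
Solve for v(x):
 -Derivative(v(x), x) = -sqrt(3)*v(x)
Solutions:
 v(x) = C1*exp(sqrt(3)*x)


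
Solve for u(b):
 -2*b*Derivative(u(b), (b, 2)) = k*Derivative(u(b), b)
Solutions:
 u(b) = C1 + b^(1 - re(k)/2)*(C2*sin(log(b)*Abs(im(k))/2) + C3*cos(log(b)*im(k)/2))


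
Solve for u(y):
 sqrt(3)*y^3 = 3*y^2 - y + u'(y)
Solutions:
 u(y) = C1 + sqrt(3)*y^4/4 - y^3 + y^2/2


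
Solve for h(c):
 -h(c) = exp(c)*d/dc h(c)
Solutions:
 h(c) = C1*exp(exp(-c))


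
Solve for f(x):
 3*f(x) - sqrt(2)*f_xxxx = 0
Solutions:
 f(x) = C1*exp(-2^(7/8)*3^(1/4)*x/2) + C2*exp(2^(7/8)*3^(1/4)*x/2) + C3*sin(2^(7/8)*3^(1/4)*x/2) + C4*cos(2^(7/8)*3^(1/4)*x/2)


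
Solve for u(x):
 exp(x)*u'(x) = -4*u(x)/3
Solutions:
 u(x) = C1*exp(4*exp(-x)/3)


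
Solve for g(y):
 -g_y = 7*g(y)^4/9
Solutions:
 g(y) = 3^(1/3)*(1/(C1 + 7*y))^(1/3)
 g(y) = (-3^(1/3) - 3^(5/6)*I)*(1/(C1 + 7*y))^(1/3)/2
 g(y) = (-3^(1/3) + 3^(5/6)*I)*(1/(C1 + 7*y))^(1/3)/2


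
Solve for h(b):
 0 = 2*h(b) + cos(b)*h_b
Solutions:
 h(b) = C1*(sin(b) - 1)/(sin(b) + 1)


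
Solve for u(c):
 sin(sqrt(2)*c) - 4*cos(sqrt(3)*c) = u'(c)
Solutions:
 u(c) = C1 - 4*sqrt(3)*sin(sqrt(3)*c)/3 - sqrt(2)*cos(sqrt(2)*c)/2


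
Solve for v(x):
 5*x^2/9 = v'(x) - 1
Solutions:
 v(x) = C1 + 5*x^3/27 + x


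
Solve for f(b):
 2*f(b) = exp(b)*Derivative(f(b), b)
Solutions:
 f(b) = C1*exp(-2*exp(-b))


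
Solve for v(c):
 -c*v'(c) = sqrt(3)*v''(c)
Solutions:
 v(c) = C1 + C2*erf(sqrt(2)*3^(3/4)*c/6)


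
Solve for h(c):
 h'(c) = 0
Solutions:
 h(c) = C1


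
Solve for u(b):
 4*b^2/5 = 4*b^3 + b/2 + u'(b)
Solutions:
 u(b) = C1 - b^4 + 4*b^3/15 - b^2/4


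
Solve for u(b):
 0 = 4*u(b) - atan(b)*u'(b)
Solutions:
 u(b) = C1*exp(4*Integral(1/atan(b), b))


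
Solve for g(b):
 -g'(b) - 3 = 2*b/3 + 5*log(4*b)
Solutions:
 g(b) = C1 - b^2/3 - 5*b*log(b) - b*log(1024) + 2*b


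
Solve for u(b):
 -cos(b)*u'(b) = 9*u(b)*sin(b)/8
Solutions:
 u(b) = C1*cos(b)^(9/8)


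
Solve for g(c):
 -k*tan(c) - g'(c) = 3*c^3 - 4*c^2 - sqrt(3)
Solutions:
 g(c) = C1 - 3*c^4/4 + 4*c^3/3 + sqrt(3)*c + k*log(cos(c))


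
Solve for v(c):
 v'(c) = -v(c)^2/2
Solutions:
 v(c) = 2/(C1 + c)


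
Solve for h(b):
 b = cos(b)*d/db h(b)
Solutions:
 h(b) = C1 + Integral(b/cos(b), b)


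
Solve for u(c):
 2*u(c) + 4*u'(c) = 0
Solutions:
 u(c) = C1*exp(-c/2)


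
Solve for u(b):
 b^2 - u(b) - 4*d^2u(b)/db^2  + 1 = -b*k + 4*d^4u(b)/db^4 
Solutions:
 u(b) = b^2 + b*k + (C1 + C2*b)*sin(sqrt(2)*b/2) + (C3 + C4*b)*cos(sqrt(2)*b/2) - 7


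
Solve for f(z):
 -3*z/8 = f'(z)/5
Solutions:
 f(z) = C1 - 15*z^2/16


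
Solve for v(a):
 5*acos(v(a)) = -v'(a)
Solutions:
 Integral(1/acos(_y), (_y, v(a))) = C1 - 5*a


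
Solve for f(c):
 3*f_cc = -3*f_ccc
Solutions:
 f(c) = C1 + C2*c + C3*exp(-c)


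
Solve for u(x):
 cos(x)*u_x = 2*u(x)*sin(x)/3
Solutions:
 u(x) = C1/cos(x)^(2/3)


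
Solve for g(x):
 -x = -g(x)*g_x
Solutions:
 g(x) = -sqrt(C1 + x^2)
 g(x) = sqrt(C1 + x^2)


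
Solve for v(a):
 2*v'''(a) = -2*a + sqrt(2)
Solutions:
 v(a) = C1 + C2*a + C3*a^2 - a^4/24 + sqrt(2)*a^3/12


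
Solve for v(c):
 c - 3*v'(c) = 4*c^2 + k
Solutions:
 v(c) = C1 - 4*c^3/9 + c^2/6 - c*k/3


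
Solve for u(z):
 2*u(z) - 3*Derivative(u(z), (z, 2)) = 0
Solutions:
 u(z) = C1*exp(-sqrt(6)*z/3) + C2*exp(sqrt(6)*z/3)


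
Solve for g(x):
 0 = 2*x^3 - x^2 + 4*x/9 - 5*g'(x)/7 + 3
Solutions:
 g(x) = C1 + 7*x^4/10 - 7*x^3/15 + 14*x^2/45 + 21*x/5


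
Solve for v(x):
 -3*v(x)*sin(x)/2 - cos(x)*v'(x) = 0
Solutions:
 v(x) = C1*cos(x)^(3/2)


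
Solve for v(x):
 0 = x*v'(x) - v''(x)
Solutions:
 v(x) = C1 + C2*erfi(sqrt(2)*x/2)


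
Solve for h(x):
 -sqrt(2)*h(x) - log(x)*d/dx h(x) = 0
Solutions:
 h(x) = C1*exp(-sqrt(2)*li(x))


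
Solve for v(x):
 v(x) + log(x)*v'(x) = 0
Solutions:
 v(x) = C1*exp(-li(x))


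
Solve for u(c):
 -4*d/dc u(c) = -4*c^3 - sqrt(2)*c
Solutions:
 u(c) = C1 + c^4/4 + sqrt(2)*c^2/8


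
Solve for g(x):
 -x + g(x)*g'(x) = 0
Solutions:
 g(x) = -sqrt(C1 + x^2)
 g(x) = sqrt(C1 + x^2)


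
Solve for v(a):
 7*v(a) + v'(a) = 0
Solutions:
 v(a) = C1*exp(-7*a)


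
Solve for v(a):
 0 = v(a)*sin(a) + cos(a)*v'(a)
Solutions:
 v(a) = C1*cos(a)


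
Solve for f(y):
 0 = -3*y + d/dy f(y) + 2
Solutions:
 f(y) = C1 + 3*y^2/2 - 2*y


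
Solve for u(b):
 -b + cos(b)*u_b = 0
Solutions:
 u(b) = C1 + Integral(b/cos(b), b)


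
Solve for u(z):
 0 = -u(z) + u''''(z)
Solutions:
 u(z) = C1*exp(-z) + C2*exp(z) + C3*sin(z) + C4*cos(z)


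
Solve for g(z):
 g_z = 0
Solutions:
 g(z) = C1


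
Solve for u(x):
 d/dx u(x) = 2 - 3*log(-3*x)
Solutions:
 u(x) = C1 - 3*x*log(-x) + x*(5 - 3*log(3))


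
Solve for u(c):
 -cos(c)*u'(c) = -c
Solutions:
 u(c) = C1 + Integral(c/cos(c), c)


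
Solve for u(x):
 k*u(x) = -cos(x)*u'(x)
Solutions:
 u(x) = C1*exp(k*(log(sin(x) - 1) - log(sin(x) + 1))/2)


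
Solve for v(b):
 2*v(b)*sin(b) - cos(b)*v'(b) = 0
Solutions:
 v(b) = C1/cos(b)^2


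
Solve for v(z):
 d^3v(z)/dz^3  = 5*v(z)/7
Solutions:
 v(z) = C3*exp(5^(1/3)*7^(2/3)*z/7) + (C1*sin(sqrt(3)*5^(1/3)*7^(2/3)*z/14) + C2*cos(sqrt(3)*5^(1/3)*7^(2/3)*z/14))*exp(-5^(1/3)*7^(2/3)*z/14)


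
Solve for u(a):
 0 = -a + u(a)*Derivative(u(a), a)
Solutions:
 u(a) = -sqrt(C1 + a^2)
 u(a) = sqrt(C1 + a^2)


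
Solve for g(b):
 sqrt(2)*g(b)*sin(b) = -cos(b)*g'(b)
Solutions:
 g(b) = C1*cos(b)^(sqrt(2))


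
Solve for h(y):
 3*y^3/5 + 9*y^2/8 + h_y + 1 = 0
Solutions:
 h(y) = C1 - 3*y^4/20 - 3*y^3/8 - y


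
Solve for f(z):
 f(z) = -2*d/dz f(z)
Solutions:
 f(z) = C1*exp(-z/2)


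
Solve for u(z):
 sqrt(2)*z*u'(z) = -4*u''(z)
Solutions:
 u(z) = C1 + C2*erf(2^(3/4)*z/4)


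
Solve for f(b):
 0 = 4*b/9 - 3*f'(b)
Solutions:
 f(b) = C1 + 2*b^2/27


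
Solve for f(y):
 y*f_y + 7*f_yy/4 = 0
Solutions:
 f(y) = C1 + C2*erf(sqrt(14)*y/7)


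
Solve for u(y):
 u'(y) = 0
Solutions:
 u(y) = C1


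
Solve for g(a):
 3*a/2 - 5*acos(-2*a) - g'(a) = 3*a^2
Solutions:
 g(a) = C1 - a^3 + 3*a^2/4 - 5*a*acos(-2*a) - 5*sqrt(1 - 4*a^2)/2


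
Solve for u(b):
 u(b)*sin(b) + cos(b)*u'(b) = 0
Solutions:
 u(b) = C1*cos(b)


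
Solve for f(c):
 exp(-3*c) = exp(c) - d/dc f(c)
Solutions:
 f(c) = C1 + exp(c) + exp(-3*c)/3


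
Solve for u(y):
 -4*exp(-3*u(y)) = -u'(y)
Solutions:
 u(y) = log(C1 + 12*y)/3
 u(y) = log((-3^(1/3) - 3^(5/6)*I)*(C1 + 4*y)^(1/3)/2)
 u(y) = log((-3^(1/3) + 3^(5/6)*I)*(C1 + 4*y)^(1/3)/2)


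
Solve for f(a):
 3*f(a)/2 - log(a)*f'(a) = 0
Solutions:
 f(a) = C1*exp(3*li(a)/2)


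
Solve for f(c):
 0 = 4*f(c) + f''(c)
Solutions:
 f(c) = C1*sin(2*c) + C2*cos(2*c)


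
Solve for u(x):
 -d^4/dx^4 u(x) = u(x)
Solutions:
 u(x) = (C1*sin(sqrt(2)*x/2) + C2*cos(sqrt(2)*x/2))*exp(-sqrt(2)*x/2) + (C3*sin(sqrt(2)*x/2) + C4*cos(sqrt(2)*x/2))*exp(sqrt(2)*x/2)


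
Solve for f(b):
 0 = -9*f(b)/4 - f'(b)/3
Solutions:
 f(b) = C1*exp(-27*b/4)


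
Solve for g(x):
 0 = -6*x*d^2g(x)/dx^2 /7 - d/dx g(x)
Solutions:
 g(x) = C1 + C2/x^(1/6)


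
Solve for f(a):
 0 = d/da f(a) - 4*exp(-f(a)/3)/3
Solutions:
 f(a) = 3*log(C1 + 4*a/9)


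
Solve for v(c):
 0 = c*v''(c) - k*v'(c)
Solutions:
 v(c) = C1 + c^(re(k) + 1)*(C2*sin(log(c)*Abs(im(k))) + C3*cos(log(c)*im(k)))


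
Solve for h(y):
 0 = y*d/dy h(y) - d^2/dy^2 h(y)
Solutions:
 h(y) = C1 + C2*erfi(sqrt(2)*y/2)


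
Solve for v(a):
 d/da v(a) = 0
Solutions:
 v(a) = C1


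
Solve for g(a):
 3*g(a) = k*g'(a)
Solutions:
 g(a) = C1*exp(3*a/k)


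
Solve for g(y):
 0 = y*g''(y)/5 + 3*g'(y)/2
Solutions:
 g(y) = C1 + C2/y^(13/2)


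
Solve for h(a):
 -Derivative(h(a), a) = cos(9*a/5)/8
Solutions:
 h(a) = C1 - 5*sin(9*a/5)/72


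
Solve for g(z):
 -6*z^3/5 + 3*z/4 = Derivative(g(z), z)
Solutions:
 g(z) = C1 - 3*z^4/10 + 3*z^2/8


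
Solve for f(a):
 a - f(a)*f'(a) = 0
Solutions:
 f(a) = -sqrt(C1 + a^2)
 f(a) = sqrt(C1 + a^2)


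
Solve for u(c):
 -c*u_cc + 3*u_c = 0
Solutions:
 u(c) = C1 + C2*c^4


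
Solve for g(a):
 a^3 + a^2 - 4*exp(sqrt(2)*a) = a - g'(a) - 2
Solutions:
 g(a) = C1 - a^4/4 - a^3/3 + a^2/2 - 2*a + 2*sqrt(2)*exp(sqrt(2)*a)


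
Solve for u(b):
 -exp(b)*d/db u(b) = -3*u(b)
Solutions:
 u(b) = C1*exp(-3*exp(-b))


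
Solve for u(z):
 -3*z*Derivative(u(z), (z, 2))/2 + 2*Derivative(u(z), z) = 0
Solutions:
 u(z) = C1 + C2*z^(7/3)


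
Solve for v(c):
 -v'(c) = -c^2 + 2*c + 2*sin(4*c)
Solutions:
 v(c) = C1 + c^3/3 - c^2 + cos(4*c)/2


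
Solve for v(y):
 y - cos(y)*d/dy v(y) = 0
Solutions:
 v(y) = C1 + Integral(y/cos(y), y)


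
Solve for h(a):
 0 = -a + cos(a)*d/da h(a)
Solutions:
 h(a) = C1 + Integral(a/cos(a), a)


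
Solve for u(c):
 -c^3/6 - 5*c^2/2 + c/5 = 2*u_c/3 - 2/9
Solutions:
 u(c) = C1 - c^4/16 - 5*c^3/4 + 3*c^2/20 + c/3


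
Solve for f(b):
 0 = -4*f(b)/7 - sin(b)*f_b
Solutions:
 f(b) = C1*(cos(b) + 1)^(2/7)/(cos(b) - 1)^(2/7)


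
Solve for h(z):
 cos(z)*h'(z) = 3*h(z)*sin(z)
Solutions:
 h(z) = C1/cos(z)^3


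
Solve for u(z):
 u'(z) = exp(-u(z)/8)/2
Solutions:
 u(z) = 8*log(C1 + z/16)


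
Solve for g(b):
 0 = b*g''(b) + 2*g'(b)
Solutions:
 g(b) = C1 + C2/b


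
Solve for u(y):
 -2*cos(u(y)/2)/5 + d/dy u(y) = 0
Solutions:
 -2*y/5 - log(sin(u(y)/2) - 1) + log(sin(u(y)/2) + 1) = C1


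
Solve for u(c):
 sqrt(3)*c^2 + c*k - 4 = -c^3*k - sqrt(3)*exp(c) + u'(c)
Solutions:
 u(c) = C1 + c^4*k/4 + sqrt(3)*c^3/3 + c^2*k/2 - 4*c + sqrt(3)*exp(c)


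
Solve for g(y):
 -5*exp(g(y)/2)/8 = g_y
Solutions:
 g(y) = 2*log(1/(C1 + 5*y)) + 8*log(2)


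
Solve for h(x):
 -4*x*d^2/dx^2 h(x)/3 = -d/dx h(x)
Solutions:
 h(x) = C1 + C2*x^(7/4)


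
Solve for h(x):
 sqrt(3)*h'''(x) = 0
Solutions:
 h(x) = C1 + C2*x + C3*x^2


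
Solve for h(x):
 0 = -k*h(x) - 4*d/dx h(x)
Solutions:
 h(x) = C1*exp(-k*x/4)


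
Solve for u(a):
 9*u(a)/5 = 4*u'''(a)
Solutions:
 u(a) = C3*exp(3^(2/3)*50^(1/3)*a/10) + (C1*sin(3*3^(1/6)*50^(1/3)*a/20) + C2*cos(3*3^(1/6)*50^(1/3)*a/20))*exp(-3^(2/3)*50^(1/3)*a/20)


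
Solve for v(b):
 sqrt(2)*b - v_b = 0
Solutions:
 v(b) = C1 + sqrt(2)*b^2/2


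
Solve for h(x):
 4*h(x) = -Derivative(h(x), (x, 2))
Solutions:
 h(x) = C1*sin(2*x) + C2*cos(2*x)


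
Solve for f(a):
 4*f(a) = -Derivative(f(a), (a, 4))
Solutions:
 f(a) = (C1*sin(a) + C2*cos(a))*exp(-a) + (C3*sin(a) + C4*cos(a))*exp(a)


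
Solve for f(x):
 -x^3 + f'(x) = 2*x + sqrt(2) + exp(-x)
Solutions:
 f(x) = C1 + x^4/4 + x^2 + sqrt(2)*x - exp(-x)


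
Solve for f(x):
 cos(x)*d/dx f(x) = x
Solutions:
 f(x) = C1 + Integral(x/cos(x), x)


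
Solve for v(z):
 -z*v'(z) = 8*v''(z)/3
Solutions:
 v(z) = C1 + C2*erf(sqrt(3)*z/4)


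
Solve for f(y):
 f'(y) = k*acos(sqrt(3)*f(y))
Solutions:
 Integral(1/acos(sqrt(3)*_y), (_y, f(y))) = C1 + k*y


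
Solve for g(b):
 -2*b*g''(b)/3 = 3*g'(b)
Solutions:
 g(b) = C1 + C2/b^(7/2)


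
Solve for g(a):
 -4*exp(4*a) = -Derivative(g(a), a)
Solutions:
 g(a) = C1 + exp(4*a)


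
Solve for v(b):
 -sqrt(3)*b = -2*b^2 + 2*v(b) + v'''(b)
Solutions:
 v(b) = C3*exp(-2^(1/3)*b) + b^2 - sqrt(3)*b/2 + (C1*sin(2^(1/3)*sqrt(3)*b/2) + C2*cos(2^(1/3)*sqrt(3)*b/2))*exp(2^(1/3)*b/2)


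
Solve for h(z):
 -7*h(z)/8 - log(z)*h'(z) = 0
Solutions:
 h(z) = C1*exp(-7*li(z)/8)


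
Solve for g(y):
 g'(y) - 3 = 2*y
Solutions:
 g(y) = C1 + y^2 + 3*y


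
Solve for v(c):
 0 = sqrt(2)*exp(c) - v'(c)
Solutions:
 v(c) = C1 + sqrt(2)*exp(c)


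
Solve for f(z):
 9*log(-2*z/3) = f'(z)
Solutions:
 f(z) = C1 + 9*z*log(-z) + 9*z*(-log(3) - 1 + log(2))


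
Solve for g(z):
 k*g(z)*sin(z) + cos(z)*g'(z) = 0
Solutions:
 g(z) = C1*exp(k*log(cos(z)))


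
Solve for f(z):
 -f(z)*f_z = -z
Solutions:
 f(z) = -sqrt(C1 + z^2)
 f(z) = sqrt(C1 + z^2)


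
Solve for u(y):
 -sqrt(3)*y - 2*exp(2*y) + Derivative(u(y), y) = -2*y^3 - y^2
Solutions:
 u(y) = C1 - y^4/2 - y^3/3 + sqrt(3)*y^2/2 + exp(2*y)


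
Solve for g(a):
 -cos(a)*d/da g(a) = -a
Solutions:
 g(a) = C1 + Integral(a/cos(a), a)


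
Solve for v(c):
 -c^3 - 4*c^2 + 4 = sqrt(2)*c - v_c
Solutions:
 v(c) = C1 + c^4/4 + 4*c^3/3 + sqrt(2)*c^2/2 - 4*c


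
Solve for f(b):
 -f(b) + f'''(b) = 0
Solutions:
 f(b) = C3*exp(b) + (C1*sin(sqrt(3)*b/2) + C2*cos(sqrt(3)*b/2))*exp(-b/2)


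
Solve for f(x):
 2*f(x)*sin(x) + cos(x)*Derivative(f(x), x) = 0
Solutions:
 f(x) = C1*cos(x)^2


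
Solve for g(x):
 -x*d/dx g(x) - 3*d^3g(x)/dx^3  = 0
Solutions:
 g(x) = C1 + Integral(C2*airyai(-3^(2/3)*x/3) + C3*airybi(-3^(2/3)*x/3), x)


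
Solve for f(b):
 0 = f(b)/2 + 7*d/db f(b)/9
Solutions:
 f(b) = C1*exp(-9*b/14)


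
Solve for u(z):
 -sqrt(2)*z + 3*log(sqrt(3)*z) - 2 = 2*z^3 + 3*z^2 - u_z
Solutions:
 u(z) = C1 + z^4/2 + z^3 + sqrt(2)*z^2/2 - 3*z*log(z) - 3*z*log(3)/2 + 5*z


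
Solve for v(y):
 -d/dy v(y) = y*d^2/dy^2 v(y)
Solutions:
 v(y) = C1 + C2*log(y)


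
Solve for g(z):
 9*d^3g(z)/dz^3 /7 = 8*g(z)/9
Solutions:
 g(z) = C3*exp(2*3^(2/3)*7^(1/3)*z/9) + (C1*sin(3^(1/6)*7^(1/3)*z/3) + C2*cos(3^(1/6)*7^(1/3)*z/3))*exp(-3^(2/3)*7^(1/3)*z/9)


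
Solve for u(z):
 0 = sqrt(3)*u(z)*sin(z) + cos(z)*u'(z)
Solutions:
 u(z) = C1*cos(z)^(sqrt(3))


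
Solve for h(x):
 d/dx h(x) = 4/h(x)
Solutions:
 h(x) = -sqrt(C1 + 8*x)
 h(x) = sqrt(C1 + 8*x)


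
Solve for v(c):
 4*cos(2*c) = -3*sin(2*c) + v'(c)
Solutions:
 v(c) = C1 + 2*sin(2*c) - 3*cos(2*c)/2


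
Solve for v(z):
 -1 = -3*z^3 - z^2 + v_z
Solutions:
 v(z) = C1 + 3*z^4/4 + z^3/3 - z


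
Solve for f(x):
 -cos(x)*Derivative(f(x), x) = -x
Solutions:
 f(x) = C1 + Integral(x/cos(x), x)


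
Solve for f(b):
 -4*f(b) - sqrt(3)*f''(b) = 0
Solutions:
 f(b) = C1*sin(2*3^(3/4)*b/3) + C2*cos(2*3^(3/4)*b/3)


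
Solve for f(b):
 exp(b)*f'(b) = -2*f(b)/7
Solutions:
 f(b) = C1*exp(2*exp(-b)/7)


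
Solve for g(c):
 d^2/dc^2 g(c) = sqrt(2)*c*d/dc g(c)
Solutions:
 g(c) = C1 + C2*erfi(2^(3/4)*c/2)


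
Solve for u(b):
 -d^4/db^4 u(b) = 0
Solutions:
 u(b) = C1 + C2*b + C3*b^2 + C4*b^3


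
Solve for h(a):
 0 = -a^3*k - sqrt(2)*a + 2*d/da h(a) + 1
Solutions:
 h(a) = C1 + a^4*k/8 + sqrt(2)*a^2/4 - a/2


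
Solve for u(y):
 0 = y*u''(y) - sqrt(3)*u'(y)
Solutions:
 u(y) = C1 + C2*y^(1 + sqrt(3))


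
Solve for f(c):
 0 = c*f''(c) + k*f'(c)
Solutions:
 f(c) = C1 + c^(1 - re(k))*(C2*sin(log(c)*Abs(im(k))) + C3*cos(log(c)*im(k)))


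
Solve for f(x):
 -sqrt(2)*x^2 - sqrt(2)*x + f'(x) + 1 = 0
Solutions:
 f(x) = C1 + sqrt(2)*x^3/3 + sqrt(2)*x^2/2 - x


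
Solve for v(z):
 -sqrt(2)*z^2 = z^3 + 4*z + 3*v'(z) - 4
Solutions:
 v(z) = C1 - z^4/12 - sqrt(2)*z^3/9 - 2*z^2/3 + 4*z/3


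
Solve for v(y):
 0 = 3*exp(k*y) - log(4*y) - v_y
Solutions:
 v(y) = C1 - y*log(y) + y*(1 - 2*log(2)) + Piecewise((3*exp(k*y)/k, Ne(k, 0)), (3*y, True))


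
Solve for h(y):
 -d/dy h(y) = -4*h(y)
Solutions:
 h(y) = C1*exp(4*y)


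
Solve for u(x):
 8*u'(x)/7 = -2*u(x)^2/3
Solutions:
 u(x) = 12/(C1 + 7*x)


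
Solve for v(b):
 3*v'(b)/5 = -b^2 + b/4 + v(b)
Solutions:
 v(b) = C1*exp(5*b/3) + b^2 + 19*b/20 + 57/100


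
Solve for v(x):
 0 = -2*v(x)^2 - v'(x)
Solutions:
 v(x) = 1/(C1 + 2*x)


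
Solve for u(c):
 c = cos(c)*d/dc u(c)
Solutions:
 u(c) = C1 + Integral(c/cos(c), c)


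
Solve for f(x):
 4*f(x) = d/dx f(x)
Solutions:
 f(x) = C1*exp(4*x)


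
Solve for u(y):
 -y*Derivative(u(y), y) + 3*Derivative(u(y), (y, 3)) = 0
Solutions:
 u(y) = C1 + Integral(C2*airyai(3^(2/3)*y/3) + C3*airybi(3^(2/3)*y/3), y)


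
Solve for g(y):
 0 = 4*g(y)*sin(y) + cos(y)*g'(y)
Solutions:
 g(y) = C1*cos(y)^4


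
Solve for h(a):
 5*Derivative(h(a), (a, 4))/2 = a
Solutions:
 h(a) = C1 + C2*a + C3*a^2 + C4*a^3 + a^5/300


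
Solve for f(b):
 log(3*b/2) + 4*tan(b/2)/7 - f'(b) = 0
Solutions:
 f(b) = C1 + b*log(b) - b - b*log(2) + b*log(3) - 8*log(cos(b/2))/7


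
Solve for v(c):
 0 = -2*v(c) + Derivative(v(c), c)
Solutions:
 v(c) = C1*exp(2*c)


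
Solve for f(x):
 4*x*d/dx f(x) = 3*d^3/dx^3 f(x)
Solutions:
 f(x) = C1 + Integral(C2*airyai(6^(2/3)*x/3) + C3*airybi(6^(2/3)*x/3), x)


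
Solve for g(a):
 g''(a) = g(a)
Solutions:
 g(a) = C1*exp(-a) + C2*exp(a)


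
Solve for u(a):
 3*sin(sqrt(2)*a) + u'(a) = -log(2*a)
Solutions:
 u(a) = C1 - a*log(a) - a*log(2) + a + 3*sqrt(2)*cos(sqrt(2)*a)/2


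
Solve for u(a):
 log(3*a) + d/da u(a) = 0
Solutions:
 u(a) = C1 - a*log(a) - a*log(3) + a


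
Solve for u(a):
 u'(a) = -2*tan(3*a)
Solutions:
 u(a) = C1 + 2*log(cos(3*a))/3


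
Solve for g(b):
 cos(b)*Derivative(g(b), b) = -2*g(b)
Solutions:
 g(b) = C1*(sin(b) - 1)/(sin(b) + 1)


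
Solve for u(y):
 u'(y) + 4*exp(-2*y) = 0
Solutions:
 u(y) = C1 + 2*exp(-2*y)


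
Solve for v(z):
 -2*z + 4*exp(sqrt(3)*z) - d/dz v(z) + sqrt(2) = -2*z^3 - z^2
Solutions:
 v(z) = C1 + z^4/2 + z^3/3 - z^2 + sqrt(2)*z + 4*sqrt(3)*exp(sqrt(3)*z)/3


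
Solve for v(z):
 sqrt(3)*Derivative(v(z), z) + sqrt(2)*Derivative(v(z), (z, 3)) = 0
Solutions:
 v(z) = C1 + C2*sin(2^(3/4)*3^(1/4)*z/2) + C3*cos(2^(3/4)*3^(1/4)*z/2)


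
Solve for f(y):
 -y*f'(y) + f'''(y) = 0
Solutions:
 f(y) = C1 + Integral(C2*airyai(y) + C3*airybi(y), y)


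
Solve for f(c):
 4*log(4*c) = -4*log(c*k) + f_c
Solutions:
 f(c) = C1 + 4*c*(log(k) - 2 + 2*log(2)) + 8*c*log(c)


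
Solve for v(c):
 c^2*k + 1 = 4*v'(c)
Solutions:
 v(c) = C1 + c^3*k/12 + c/4


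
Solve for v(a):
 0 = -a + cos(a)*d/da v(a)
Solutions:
 v(a) = C1 + Integral(a/cos(a), a)


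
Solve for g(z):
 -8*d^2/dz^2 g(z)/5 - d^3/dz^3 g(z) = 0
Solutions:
 g(z) = C1 + C2*z + C3*exp(-8*z/5)


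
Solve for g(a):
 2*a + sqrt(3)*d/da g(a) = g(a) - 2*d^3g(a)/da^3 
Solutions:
 g(a) = C1*exp(-a*(-2^(2/3)*3^(5/6)/(3 + sqrt(2*sqrt(3) + 9))^(1/3) + 18^(1/3)*(3 + sqrt(2*sqrt(3) + 9))^(1/3))/12)*sin(a*(12^(1/3)/(3 + sqrt(2*sqrt(3) + 9))^(1/3) + 2^(1/3)*3^(1/6)*(3 + sqrt(2*sqrt(3) + 9))^(1/3))/4) + C2*exp(-a*(-2^(2/3)*3^(5/6)/(3 + sqrt(2*sqrt(3) + 9))^(1/3) + 18^(1/3)*(3 + sqrt(2*sqrt(3) + 9))^(1/3))/12)*cos(a*(12^(1/3)/(3 + sqrt(2*sqrt(3) + 9))^(1/3) + 2^(1/3)*3^(1/6)*(3 + sqrt(2*sqrt(3) + 9))^(1/3))/4) + C3*exp(a*(-2^(2/3)*3^(5/6)/(3 + sqrt(2*sqrt(3) + 9))^(1/3) + 18^(1/3)*(3 + sqrt(2*sqrt(3) + 9))^(1/3))/6) + 2*a + 2*sqrt(3)


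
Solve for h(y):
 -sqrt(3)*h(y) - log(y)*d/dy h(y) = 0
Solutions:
 h(y) = C1*exp(-sqrt(3)*li(y))


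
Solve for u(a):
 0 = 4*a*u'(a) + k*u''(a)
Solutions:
 u(a) = C1 + C2*sqrt(k)*erf(sqrt(2)*a*sqrt(1/k))


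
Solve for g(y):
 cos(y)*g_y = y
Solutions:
 g(y) = C1 + Integral(y/cos(y), y)


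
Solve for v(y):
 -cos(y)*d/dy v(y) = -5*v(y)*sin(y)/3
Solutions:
 v(y) = C1/cos(y)^(5/3)


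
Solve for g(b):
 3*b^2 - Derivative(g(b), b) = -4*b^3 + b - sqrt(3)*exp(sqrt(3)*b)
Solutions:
 g(b) = C1 + b^4 + b^3 - b^2/2 + exp(sqrt(3)*b)


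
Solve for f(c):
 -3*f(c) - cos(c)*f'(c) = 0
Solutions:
 f(c) = C1*(sin(c) - 1)^(3/2)/(sin(c) + 1)^(3/2)


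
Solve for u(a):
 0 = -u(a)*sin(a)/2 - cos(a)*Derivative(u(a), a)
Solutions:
 u(a) = C1*sqrt(cos(a))


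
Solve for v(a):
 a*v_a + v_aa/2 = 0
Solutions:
 v(a) = C1 + C2*erf(a)


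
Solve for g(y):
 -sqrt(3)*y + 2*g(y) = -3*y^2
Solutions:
 g(y) = y*(-3*y + sqrt(3))/2


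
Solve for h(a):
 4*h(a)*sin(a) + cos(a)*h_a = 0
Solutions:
 h(a) = C1*cos(a)^4


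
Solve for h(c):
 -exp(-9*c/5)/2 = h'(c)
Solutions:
 h(c) = C1 + 5*exp(-9*c/5)/18


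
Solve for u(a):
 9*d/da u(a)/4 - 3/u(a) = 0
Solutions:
 u(a) = -sqrt(C1 + 24*a)/3
 u(a) = sqrt(C1 + 24*a)/3


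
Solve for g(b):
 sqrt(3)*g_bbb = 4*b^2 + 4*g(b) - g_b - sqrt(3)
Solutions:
 g(b) = C1*exp(-b*(-3^(1/3)/(18 + sqrt(sqrt(3) + 324))^(1/3) + 3^(1/6)*(18 + sqrt(sqrt(3) + 324))^(1/3))/6)*sin(b*(3^(5/6)/(18 + sqrt(sqrt(3) + 324))^(1/3) + 3^(2/3)*(18 + sqrt(sqrt(3) + 324))^(1/3))/6) + C2*exp(-b*(-3^(1/3)/(18 + sqrt(sqrt(3) + 324))^(1/3) + 3^(1/6)*(18 + sqrt(sqrt(3) + 324))^(1/3))/6)*cos(b*(3^(5/6)/(18 + sqrt(sqrt(3) + 324))^(1/3) + 3^(2/3)*(18 + sqrt(sqrt(3) + 324))^(1/3))/6) + C3*exp(b*(-3^(1/3)/(18 + sqrt(sqrt(3) + 324))^(1/3) + 3^(1/6)*(18 + sqrt(sqrt(3) + 324))^(1/3))/3) - b^2 - b/2 - 1/8 + sqrt(3)/4


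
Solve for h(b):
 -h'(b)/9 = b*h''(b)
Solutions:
 h(b) = C1 + C2*b^(8/9)


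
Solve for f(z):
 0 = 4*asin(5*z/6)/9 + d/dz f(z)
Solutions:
 f(z) = C1 - 4*z*asin(5*z/6)/9 - 4*sqrt(36 - 25*z^2)/45


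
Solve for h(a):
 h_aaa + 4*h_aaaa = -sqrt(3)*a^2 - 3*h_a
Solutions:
 h(a) = C1 + C4*exp(-a) - sqrt(3)*a^3/9 + 2*sqrt(3)*a/9 + (C2*sin(sqrt(39)*a/8) + C3*cos(sqrt(39)*a/8))*exp(3*a/8)
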